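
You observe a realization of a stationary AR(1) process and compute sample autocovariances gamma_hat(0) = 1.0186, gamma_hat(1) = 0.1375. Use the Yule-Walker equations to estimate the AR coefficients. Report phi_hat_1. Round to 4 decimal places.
\hat\phi_{1} = 0.1350

The Yule-Walker equations for an AR(p) process read, in matrix form,
  Gamma_p phi = r_p,   with   (Gamma_p)_{ij} = gamma(|i - j|),
                       (r_p)_i = gamma(i),   i,j = 1..p.
Substitute the sample gammas (Toeplitz matrix and right-hand side of size 1):
  Gamma_p = [[1.0186]]
  r_p     = [0.1375]
With p = 1 this is the single equation gamma(0) phi_1 = gamma(1):
  phi_hat_1 = gamma(1) / gamma(0) = 0.1375 / 1.0186 = 0.1350.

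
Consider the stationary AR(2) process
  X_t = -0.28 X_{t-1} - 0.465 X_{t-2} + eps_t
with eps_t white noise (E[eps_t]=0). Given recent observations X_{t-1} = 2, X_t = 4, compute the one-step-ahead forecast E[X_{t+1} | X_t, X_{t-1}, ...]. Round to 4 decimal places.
E[X_{t+1} \mid \mathcal F_t] = -2.0500

For an AR(p) model X_t = c + sum_i phi_i X_{t-i} + eps_t, the
one-step-ahead conditional mean is
  E[X_{t+1} | X_t, ...] = c + sum_i phi_i X_{t+1-i}.
Substitute known values:
  E[X_{t+1} | ...] = (-0.28) * (4) + (-0.465) * (2)
                   = -2.0500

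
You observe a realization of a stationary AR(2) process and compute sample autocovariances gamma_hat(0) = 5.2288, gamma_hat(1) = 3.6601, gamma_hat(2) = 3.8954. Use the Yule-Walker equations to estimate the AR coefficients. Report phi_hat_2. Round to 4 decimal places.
\hat\phi_{2} = 0.5000

The Yule-Walker equations for an AR(p) process read, in matrix form,
  Gamma_p phi = r_p,   with   (Gamma_p)_{ij} = gamma(|i - j|),
                       (r_p)_i = gamma(i),   i,j = 1..p.
Substitute the sample gammas (Toeplitz matrix and right-hand side of size 2):
  Gamma_p = [[5.2288, 3.6601], [3.6601, 5.2288]]
  r_p     = [3.6601, 3.8954]
Written out:
  5.2288 phi_1 + 3.6601 phi_2 = 3.6601
  3.6601 phi_1 + 5.2288 phi_2 = 3.8954
Solve by Cramer's rule:
  det = gamma(0)^2 - gamma(1)^2 = (5.2288)^2 - (3.6601)^2 = 27.34034944 - 13.39633201 = 13.94401743
  phi_hat_1 = [gamma(1) gamma(0) - gamma(1) gamma(2)] / det = [(3.6601)(5.2288) - (3.6601)(3.8954)] / 13.94401743 = 4.88037734 / 13.94401743 = 0.35
  phi_hat_2 = [gamma(0) gamma(2) - gamma(1)^2] / det = [(5.2288)(3.8954) - (3.6601)^2] / 13.94401743 = 6.97193551 / 13.94401743 = 0.5
So phi_hat = [0.3500, 0.5000].
Therefore phi_hat_2 = 0.5000.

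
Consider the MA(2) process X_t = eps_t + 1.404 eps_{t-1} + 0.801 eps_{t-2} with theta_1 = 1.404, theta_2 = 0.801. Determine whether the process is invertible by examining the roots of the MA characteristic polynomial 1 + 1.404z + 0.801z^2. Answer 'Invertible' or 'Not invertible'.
\text{Invertible}

The MA(q) characteristic polynomial is P(z) = 1 + 1.404z + 0.801z^2.
Invertibility requires all roots to lie outside the unit circle, i.e. |z| > 1 for every root.
Set 1 + (1.404) z + (0.801) z^2 = 0, i.e. a z^2 + b z + c = 0 with a = 0.801, b = 1.404, c = 1.
Discriminant D = b^2 - 4ac = (1.404)^2 - 4*(0.801)*1 = 1.971216 - (3.204) = -1.232784.
D < 0, so the roots are the complex-conjugate pair z = (-b +/- i sqrt(-D)) / (2a) = -0.8764 +/- 0.6931i.
For a conjugate pair |z|^2 = z * conj(z) = (product of roots) = c/a = 1/(0.801) = 1.248439, so |z| = sqrt(1.248439) = 1.1173 for both roots.
Moduli of all roots: 1.1173, 1.1173.
All moduli strictly greater than 1? Yes.
Verdict: Invertible.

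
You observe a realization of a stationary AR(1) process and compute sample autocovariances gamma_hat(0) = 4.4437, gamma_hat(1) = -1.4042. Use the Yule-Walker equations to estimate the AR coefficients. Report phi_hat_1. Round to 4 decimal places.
\hat\phi_{1} = -0.3160

The Yule-Walker equations for an AR(p) process read, in matrix form,
  Gamma_p phi = r_p,   with   (Gamma_p)_{ij} = gamma(|i - j|),
                       (r_p)_i = gamma(i),   i,j = 1..p.
Substitute the sample gammas (Toeplitz matrix and right-hand side of size 1):
  Gamma_p = [[4.4437]]
  r_p     = [-1.4042]
With p = 1 this is the single equation gamma(0) phi_1 = gamma(1):
  phi_hat_1 = gamma(1) / gamma(0) = -1.4042 / 4.4437 = -0.3160.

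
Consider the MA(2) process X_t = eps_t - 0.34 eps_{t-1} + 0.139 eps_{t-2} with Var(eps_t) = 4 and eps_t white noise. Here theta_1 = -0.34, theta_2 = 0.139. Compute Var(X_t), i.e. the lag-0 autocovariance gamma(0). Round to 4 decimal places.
\gamma(0) = 4.5397

For an MA(q) process X_t = eps_t + sum_i theta_i eps_{t-i} with
Var(eps_t) = sigma^2, the variance is
  gamma(0) = sigma^2 * (1 + sum_i theta_i^2).
  sum_i theta_i^2 = (-0.34)^2 + (0.139)^2 = 0.1156 + 0.019321 = 0.134921.
  gamma(0) = 4 * (1 + 0.134921) = 4 * 1.134921 = 4.539684, which rounds to 4.5397.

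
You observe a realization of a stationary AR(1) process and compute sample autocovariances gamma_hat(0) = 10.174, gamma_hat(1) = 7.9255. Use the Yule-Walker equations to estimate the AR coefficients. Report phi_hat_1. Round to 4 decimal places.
\hat\phi_{1} = 0.7790

The Yule-Walker equations for an AR(p) process read, in matrix form,
  Gamma_p phi = r_p,   with   (Gamma_p)_{ij} = gamma(|i - j|),
                       (r_p)_i = gamma(i),   i,j = 1..p.
Substitute the sample gammas (Toeplitz matrix and right-hand side of size 1):
  Gamma_p = [[10.174]]
  r_p     = [7.9255]
With p = 1 this is the single equation gamma(0) phi_1 = gamma(1):
  phi_hat_1 = gamma(1) / gamma(0) = 7.9255 / 10.174 = 0.7790.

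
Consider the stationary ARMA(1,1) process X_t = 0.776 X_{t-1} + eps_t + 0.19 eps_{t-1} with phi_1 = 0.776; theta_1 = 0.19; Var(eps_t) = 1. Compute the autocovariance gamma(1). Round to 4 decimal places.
\gamma(1) = 2.7862

Multiply the model equation by X_{t-k} and take expectations. With theta_0 = psi_0 = 1 and psi_j the MA(infinity) weights, this gives
  gamma(k) - sum_i phi_i gamma(k-i) = c_k,
  c_k = sigma^2 * sum_{j=k..q} theta_j psi_{j-k}   (c_k = 0 for k > q),
using gamma(-m) = gamma(m).
psi-weights needed (psi_j = theta_j + sum_i phi_i psi_{j-i}):
  psi_1 = theta_1 + phi_1 = 0.19 + (0.776) = 0.966
Right-hand sides:
  c_0 = sigma^2 (1 + theta_1 psi_1) = 1 * (1 + (0.19)(0.966)) = 1 * 1.18354 = 1.18354
  c_1 = sigma^2 theta_1 = 1 * (0.19) = 0.19
  c_2 = 0
Equations for k = 0 and k = 1 (AR order 1):
  gamma(0) = phi_1 gamma(1) + c_0
  gamma(1) = phi_1 gamma(0) + c_1
Substituting the second into the first: gamma(0) (1 - phi_1^2) = c_0 + phi_1 c_1, so
  gamma(0) = (c_0 + phi_1 c_1) / (1 - phi_1^2) = (1.18354 + (0.776)(0.19)) / (1 - (0.776)^2) = 1.33098 / 0.397824 = 3.34565.
  gamma(1) = phi_1 gamma(0) + c_1 = (0.776)(3.34565) + (0.19) = 2.786225.
Therefore gamma(1) = 2.7862 (to 4 decimal places).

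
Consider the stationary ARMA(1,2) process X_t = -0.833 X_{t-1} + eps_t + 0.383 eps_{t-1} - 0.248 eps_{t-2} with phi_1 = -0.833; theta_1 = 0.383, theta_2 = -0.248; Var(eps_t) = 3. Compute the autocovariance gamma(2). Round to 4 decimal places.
\gamma(2) = 0.6326

Multiply the model equation by X_{t-k} and take expectations. With theta_0 = psi_0 = 1 and psi_j the MA(infinity) weights, this gives
  gamma(k) - sum_i phi_i gamma(k-i) = c_k,
  c_k = sigma^2 * sum_{j=k..q} theta_j psi_{j-k}   (c_k = 0 for k > q),
using gamma(-m) = gamma(m).
psi-weights needed (psi_j = theta_j + sum_i phi_i psi_{j-i}):
  psi_1 = theta_1 + phi_1 = 0.383 + (-0.833) = -0.45
  psi_2 = theta_2 + phi_1 psi_1 = -0.248 + (-0.833)(-0.45) = 0.12685
Right-hand sides:
  c_0 = sigma^2 (1 + theta_1 psi_1 + theta_2 psi_2) = 3 * (1 + (0.383)(-0.45) + (-0.248)(0.12685)) = 3 * 0.796191 = 2.388574
  c_1 = sigma^2 (theta_1 + theta_2 psi_1) = 3 * (0.383 + (-0.248)(-0.45)) = 1.4838
  c_2 = sigma^2 theta_2 = 3 * (-0.248) = -0.744
Equations for k = 0 and k = 1 (AR order 1):
  gamma(0) = phi_1 gamma(1) + c_0
  gamma(1) = phi_1 gamma(0) + c_1
Substituting the second into the first: gamma(0) (1 - phi_1^2) = c_0 + phi_1 c_1, so
  gamma(0) = (c_0 + phi_1 c_1) / (1 - phi_1^2) = (2.388574 + (-0.833)(1.4838)) / (1 - (-0.833)^2) = 1.152568 / 0.306111 = 3.765197.
  gamma(1) = phi_1 gamma(0) + c_1 = (-0.833)(3.765197) + (1.4838) = -1.652609.
For k = 2: gamma(2) = phi_1 gamma(1) + c_2
  = (-0.833)(-1.652609) + (-0.744) = 0.632623.
Therefore gamma(2) = 0.6326 (to 4 decimal places).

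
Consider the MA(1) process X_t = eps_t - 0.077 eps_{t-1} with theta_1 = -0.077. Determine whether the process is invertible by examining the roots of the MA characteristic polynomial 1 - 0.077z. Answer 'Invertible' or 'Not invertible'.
\text{Invertible}

The MA(q) characteristic polynomial is P(z) = 1 - 0.077z.
Invertibility requires all roots to lie outside the unit circle, i.e. |z| > 1 for every root.
This is linear in z: 1 + (-0.077) z = 0  =>  z = -1/(-0.077) = 12.987013,  |z| = 12.987013.
Moduli of all roots: 12.9870.
All moduli strictly greater than 1? Yes.
Verdict: Invertible.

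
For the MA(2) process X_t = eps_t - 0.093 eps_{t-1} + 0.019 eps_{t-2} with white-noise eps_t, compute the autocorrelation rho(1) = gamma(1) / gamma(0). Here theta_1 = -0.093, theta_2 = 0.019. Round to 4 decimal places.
\rho(1) = -0.0939

For an MA(q) process with theta_0 = 1, the autocovariance is
  gamma(k) = sigma^2 * sum_{i=0..q-k} theta_i * theta_{i+k},
and rho(k) = gamma(k) / gamma(0). Sigma^2 cancels.
  numerator   = (1)*(-0.093) + (-0.093)*(0.019) = -0.094767.
  denominator = (1)^2 + (-0.093)^2 + (0.019)^2 = 1.00901.
  rho(1) = -0.094767 / 1.00901 = -0.0939.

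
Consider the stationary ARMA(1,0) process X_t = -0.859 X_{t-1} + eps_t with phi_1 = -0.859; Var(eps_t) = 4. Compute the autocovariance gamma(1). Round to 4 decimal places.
\gamma(1) = -13.1085

Multiply the model equation by X_{t-k} and take expectations. With theta_0 = psi_0 = 1 and psi_j the MA(infinity) weights, this gives
  gamma(k) - sum_i phi_i gamma(k-i) = c_k,
  c_k = sigma^2 * sum_{j=k..q} theta_j psi_{j-k}   (c_k = 0 for k > q),
using gamma(-m) = gamma(m).
Pure AR (q = 0): c_0 = sigma^2 = 4, c_k = 0 for k >= 1.
Equations for k = 0 and k = 1 (AR order 1):
  gamma(0) = phi_1 gamma(1) + c_0
  gamma(1) = phi_1 gamma(0) + c_1
Substituting the second into the first: gamma(0) (1 - phi_1^2) = c_0 + phi_1 c_1, so
  gamma(0) = c_0 / (1 - phi_1^2) = 4 / (1 - (-0.859)^2) = 4 / 0.262119 = 15.260244.
  gamma(1) = phi_1 gamma(0) = (-0.859)(15.260244) = -13.10855.
Therefore gamma(1) = -13.1085 (to 4 decimal places).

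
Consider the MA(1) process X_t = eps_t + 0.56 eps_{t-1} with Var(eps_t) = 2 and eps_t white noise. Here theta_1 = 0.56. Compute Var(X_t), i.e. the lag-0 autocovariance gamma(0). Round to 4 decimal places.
\gamma(0) = 2.6272

For an MA(q) process X_t = eps_t + sum_i theta_i eps_{t-i} with
Var(eps_t) = sigma^2, the variance is
  gamma(0) = sigma^2 * (1 + sum_i theta_i^2).
  sum_i theta_i^2 = (0.56)^2 = 0.3136.
  gamma(0) = 2 * (1 + 0.3136) = 2 * 1.3136 = 2.6272.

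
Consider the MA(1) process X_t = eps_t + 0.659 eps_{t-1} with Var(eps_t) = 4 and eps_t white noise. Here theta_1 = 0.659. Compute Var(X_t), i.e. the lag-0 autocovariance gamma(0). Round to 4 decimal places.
\gamma(0) = 5.7371

For an MA(q) process X_t = eps_t + sum_i theta_i eps_{t-i} with
Var(eps_t) = sigma^2, the variance is
  gamma(0) = sigma^2 * (1 + sum_i theta_i^2).
  sum_i theta_i^2 = (0.659)^2 = 0.434281.
  gamma(0) = 4 * (1 + 0.434281) = 4 * 1.434281 = 5.737124, which rounds to 5.7371.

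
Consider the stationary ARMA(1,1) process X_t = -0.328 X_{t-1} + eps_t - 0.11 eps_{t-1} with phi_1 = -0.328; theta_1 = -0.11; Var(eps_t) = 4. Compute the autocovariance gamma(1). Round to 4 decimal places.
\gamma(1) = -2.0340

Multiply the model equation by X_{t-k} and take expectations. With theta_0 = psi_0 = 1 and psi_j the MA(infinity) weights, this gives
  gamma(k) - sum_i phi_i gamma(k-i) = c_k,
  c_k = sigma^2 * sum_{j=k..q} theta_j psi_{j-k}   (c_k = 0 for k > q),
using gamma(-m) = gamma(m).
psi-weights needed (psi_j = theta_j + sum_i phi_i psi_{j-i}):
  psi_1 = theta_1 + phi_1 = -0.11 + (-0.328) = -0.438
Right-hand sides:
  c_0 = sigma^2 (1 + theta_1 psi_1) = 4 * (1 + (-0.11)(-0.438)) = 4 * 1.04818 = 4.19272
  c_1 = sigma^2 theta_1 = 4 * (-0.11) = -0.44
  c_2 = 0
Equations for k = 0 and k = 1 (AR order 1):
  gamma(0) = phi_1 gamma(1) + c_0
  gamma(1) = phi_1 gamma(0) + c_1
Substituting the second into the first: gamma(0) (1 - phi_1^2) = c_0 + phi_1 c_1, so
  gamma(0) = (c_0 + phi_1 c_1) / (1 - phi_1^2) = (4.19272 + (-0.328)(-0.44)) / (1 - (-0.328)^2) = 4.33704 / 0.892416 = 4.859886.
  gamma(1) = phi_1 gamma(0) + c_1 = (-0.328)(4.859886) + (-0.44) = -2.034043.
Therefore gamma(1) = -2.0340 (to 4 decimal places).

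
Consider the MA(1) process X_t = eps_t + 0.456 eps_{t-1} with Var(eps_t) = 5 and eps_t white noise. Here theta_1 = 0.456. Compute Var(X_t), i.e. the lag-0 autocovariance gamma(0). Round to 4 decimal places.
\gamma(0) = 6.0397

For an MA(q) process X_t = eps_t + sum_i theta_i eps_{t-i} with
Var(eps_t) = sigma^2, the variance is
  gamma(0) = sigma^2 * (1 + sum_i theta_i^2).
  sum_i theta_i^2 = (0.456)^2 = 0.207936.
  gamma(0) = 5 * (1 + 0.207936) = 5 * 1.207936 = 6.03968, which rounds to 6.0397.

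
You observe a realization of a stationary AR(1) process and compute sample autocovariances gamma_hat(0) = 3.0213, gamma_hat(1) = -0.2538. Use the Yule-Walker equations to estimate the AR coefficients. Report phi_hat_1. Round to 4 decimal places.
\hat\phi_{1} = -0.0840

The Yule-Walker equations for an AR(p) process read, in matrix form,
  Gamma_p phi = r_p,   with   (Gamma_p)_{ij} = gamma(|i - j|),
                       (r_p)_i = gamma(i),   i,j = 1..p.
Substitute the sample gammas (Toeplitz matrix and right-hand side of size 1):
  Gamma_p = [[3.0213]]
  r_p     = [-0.2538]
With p = 1 this is the single equation gamma(0) phi_1 = gamma(1):
  phi_hat_1 = gamma(1) / gamma(0) = -0.2538 / 3.0213 = -0.0840.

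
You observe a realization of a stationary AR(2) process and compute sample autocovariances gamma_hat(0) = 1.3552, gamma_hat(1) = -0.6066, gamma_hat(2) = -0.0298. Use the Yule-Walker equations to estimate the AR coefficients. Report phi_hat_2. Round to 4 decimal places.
\hat\phi_{2} = -0.2781

The Yule-Walker equations for an AR(p) process read, in matrix form,
  Gamma_p phi = r_p,   with   (Gamma_p)_{ij} = gamma(|i - j|),
                       (r_p)_i = gamma(i),   i,j = 1..p.
Substitute the sample gammas (Toeplitz matrix and right-hand side of size 2):
  Gamma_p = [[1.3552, -0.6066], [-0.6066, 1.3552]]
  r_p     = [-0.6066, -0.0298]
Written out:
  1.3552 phi_1 - 0.6066 phi_2 = -0.6066
  -0.6066 phi_1 + 1.3552 phi_2 = -0.0298
Solve by Cramer's rule:
  det = gamma(0)^2 - gamma(1)^2 = (1.3552)^2 - (-0.6066)^2 = 1.83656704 - 0.36796356 = 1.46860348
  phi_hat_1 = [gamma(1) gamma(0) - gamma(1) gamma(2)] / det = [(-0.6066)(1.3552) - (-0.6066)(-0.0298)] / 1.46860348 = -0.840141 / 1.46860348 = -0.5721
  phi_hat_2 = [gamma(0) gamma(2) - gamma(1)^2] / det = [(1.3552)(-0.0298) - (-0.6066)^2] / 1.46860348 = -0.40834852 / 1.46860348 = -0.2781
So phi_hat = [-0.5721, -0.2781].
Therefore phi_hat_2 = -0.2781.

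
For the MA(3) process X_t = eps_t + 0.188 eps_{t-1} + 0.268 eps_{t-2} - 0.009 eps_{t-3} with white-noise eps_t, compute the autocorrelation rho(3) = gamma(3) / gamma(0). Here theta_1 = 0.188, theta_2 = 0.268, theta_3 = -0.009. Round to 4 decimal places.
\rho(3) = -0.0081

For an MA(q) process with theta_0 = 1, the autocovariance is
  gamma(k) = sigma^2 * sum_{i=0..q-k} theta_i * theta_{i+k},
and rho(k) = gamma(k) / gamma(0). Sigma^2 cancels.
  numerator   = (1)*(-0.009) = -0.009.
  denominator = (1)^2 + (0.188)^2 + (0.268)^2 + (-0.009)^2 = 1.107249.
  rho(3) = -0.009 / 1.107249 = -0.0081.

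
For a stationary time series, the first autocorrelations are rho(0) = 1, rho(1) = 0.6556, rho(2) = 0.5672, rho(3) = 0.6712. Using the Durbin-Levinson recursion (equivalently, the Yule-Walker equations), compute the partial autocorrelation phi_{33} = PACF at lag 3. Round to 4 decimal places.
\phi_{33} = 0.4301

The PACF at lag k is phi_{kk}, the last component of the solution
to the Yule-Walker system G_k phi = r_k where
  (G_k)_{ij} = rho(|i - j|), (r_k)_i = rho(i), i,j = 1..k.
Equivalently, Durbin-Levinson gives phi_{kk} iteratively:
  phi_{11} = rho(1)
  phi_{kk} = [rho(k) - sum_{j=1..k-1} phi_{k-1,j} rho(k-j)]
            / [1 - sum_{j=1..k-1} phi_{k-1,j} rho(j)],
  phi_{k,j} = phi_{k-1,j} - phi_{kk} phi_{k-1,k-j},  j = 1..k-1.
Step k = 1:
  phi_11 = rho(1) = 0.6556.
Step k = 2:
  phi_22 = [rho(2) - phi_11 rho(1)] / [1 - phi_11 rho(1)] = [0.5672 - (0.6556)(0.6556)] / [1 - (0.6556)(0.6556)]
         = 0.13738864 / 0.57018864 = 0.240953.
  Update: phi_21 = phi_11 - phi_22 phi_11 = 0.6556 - (0.240953)(0.6556) = 0.497631.
Step k = 3:
  phi_33 = [rho(3) - phi_21 rho(2) - phi_22 rho(1)] / [1 - phi_21 rho(1) - phi_22 rho(2)]
    numerator   = 0.6712 - (0.497631)(0.5672) - (0.240953)(0.6556) = 0.2309748
    denominator = 1 - (0.497631)(0.6556) - (0.240953)(0.5672) = 0.53708444
  phi_33 = 0.2309748 / 0.53708444 = 0.4301.
Therefore phi_{33} = 0.4301.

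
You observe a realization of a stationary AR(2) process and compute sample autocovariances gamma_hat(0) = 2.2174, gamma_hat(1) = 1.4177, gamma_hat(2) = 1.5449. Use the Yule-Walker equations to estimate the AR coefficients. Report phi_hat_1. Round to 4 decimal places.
\hat\phi_{1} = 0.3280

The Yule-Walker equations for an AR(p) process read, in matrix form,
  Gamma_p phi = r_p,   with   (Gamma_p)_{ij} = gamma(|i - j|),
                       (r_p)_i = gamma(i),   i,j = 1..p.
Substitute the sample gammas (Toeplitz matrix and right-hand side of size 2):
  Gamma_p = [[2.2174, 1.4177], [1.4177, 2.2174]]
  r_p     = [1.4177, 1.5449]
Written out:
  2.2174 phi_1 + 1.4177 phi_2 = 1.4177
  1.4177 phi_1 + 2.2174 phi_2 = 1.5449
Solve by Cramer's rule:
  det = gamma(0)^2 - gamma(1)^2 = (2.2174)^2 - (1.4177)^2 = 4.91686276 - 2.00987329 = 2.90698947
  phi_hat_1 = [gamma(1) gamma(0) - gamma(1) gamma(2)] / det = [(1.4177)(2.2174) - (1.4177)(1.5449)] / 2.90698947 = 0.95340325 / 2.90698947 = 0.328
  phi_hat_2 = [gamma(0) gamma(2) - gamma(1)^2] / det = [(2.2174)(1.5449) - (1.4177)^2] / 2.90698947 = 1.41578797 / 2.90698947 = 0.487
So phi_hat = [0.3280, 0.4870].
Therefore phi_hat_1 = 0.3280.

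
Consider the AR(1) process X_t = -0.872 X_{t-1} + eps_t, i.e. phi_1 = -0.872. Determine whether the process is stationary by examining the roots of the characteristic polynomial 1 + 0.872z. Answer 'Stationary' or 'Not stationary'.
\text{Stationary}

The AR(p) characteristic polynomial is P(z) = 1 + 0.872z.
Stationarity requires all roots to lie outside the unit circle, i.e. |z| > 1 for every root.
This is linear in z: 1 + (0.872) z = 0  =>  z = -1/(0.872) = -1.146789,  |z| = 1.146789.
Moduli of all roots: 1.1468.
All moduli strictly greater than 1? Yes.
Verdict: Stationary.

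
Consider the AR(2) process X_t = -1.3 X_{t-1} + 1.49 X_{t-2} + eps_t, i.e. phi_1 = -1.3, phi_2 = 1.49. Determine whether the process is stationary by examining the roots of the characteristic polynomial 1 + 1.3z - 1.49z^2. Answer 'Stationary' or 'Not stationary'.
\text{Not stationary}

The AR(p) characteristic polynomial is P(z) = 1 + 1.3z - 1.49z^2.
Stationarity requires all roots to lie outside the unit circle, i.e. |z| > 1 for every root.
Set 1 + (1.3) z + (-1.49) z^2 = 0, i.e. a z^2 + b z + c = 0 with a = -1.49, b = 1.3, c = 1.
Discriminant D = b^2 - 4ac = (1.3)^2 - 4*(-1.49)*1 = 1.69 - (-5.96) = 7.65.
D >= 0, so the roots are real: z = (-b +/- sqrt(D)) / (2a) = (-1.3 +/- 2.765863) / (-2.98).
  z_1 = (-1.3 + 2.765863) / (-2.98) = -0.4919,   |z_1| = 0.4919.
  z_2 = (-1.3 - 2.765863) / (-2.98) = 1.3644,   |z_2| = 1.3644.
Moduli of all roots: 0.4919, 1.3644.
All moduli strictly greater than 1? No.
Verdict: Not stationary.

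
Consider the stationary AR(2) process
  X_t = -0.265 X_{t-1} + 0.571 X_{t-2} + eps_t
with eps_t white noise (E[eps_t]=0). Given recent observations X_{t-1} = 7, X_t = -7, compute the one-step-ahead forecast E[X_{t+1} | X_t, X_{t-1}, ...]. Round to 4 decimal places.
E[X_{t+1} \mid \mathcal F_t] = 5.8520

For an AR(p) model X_t = c + sum_i phi_i X_{t-i} + eps_t, the
one-step-ahead conditional mean is
  E[X_{t+1} | X_t, ...] = c + sum_i phi_i X_{t+1-i}.
Substitute known values:
  E[X_{t+1} | ...] = (-0.265) * (-7) + (0.571) * (7)
                   = 5.8520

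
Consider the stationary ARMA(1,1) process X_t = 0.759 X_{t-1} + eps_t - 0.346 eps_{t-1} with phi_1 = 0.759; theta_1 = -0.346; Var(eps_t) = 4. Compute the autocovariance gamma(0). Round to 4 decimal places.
\gamma(0) = 5.6094

Multiply the model equation by X_{t-k} and take expectations. With theta_0 = psi_0 = 1 and psi_j the MA(infinity) weights, this gives
  gamma(k) - sum_i phi_i gamma(k-i) = c_k,
  c_k = sigma^2 * sum_{j=k..q} theta_j psi_{j-k}   (c_k = 0 for k > q),
using gamma(-m) = gamma(m).
psi-weights needed (psi_j = theta_j + sum_i phi_i psi_{j-i}):
  psi_1 = theta_1 + phi_1 = -0.346 + (0.759) = 0.413
Right-hand sides:
  c_0 = sigma^2 (1 + theta_1 psi_1) = 4 * (1 + (-0.346)(0.413)) = 4 * 0.857102 = 3.428408
  c_1 = sigma^2 theta_1 = 4 * (-0.346) = -1.384
  c_2 = 0
Equations for k = 0 and k = 1 (AR order 1):
  gamma(0) = phi_1 gamma(1) + c_0
  gamma(1) = phi_1 gamma(0) + c_1
Substituting the second into the first: gamma(0) (1 - phi_1^2) = c_0 + phi_1 c_1, so
  gamma(0) = (c_0 + phi_1 c_1) / (1 - phi_1^2) = (3.428408 + (0.759)(-1.384)) / (1 - (0.759)^2) = 2.377952 / 0.423919 = 5.609449.
Therefore gamma(0) = 5.6094 (to 4 decimal places).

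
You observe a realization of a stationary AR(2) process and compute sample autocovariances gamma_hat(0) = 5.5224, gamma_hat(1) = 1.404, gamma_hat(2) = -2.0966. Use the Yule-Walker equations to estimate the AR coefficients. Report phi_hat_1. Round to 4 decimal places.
\hat\phi_{1} = 0.3750

The Yule-Walker equations for an AR(p) process read, in matrix form,
  Gamma_p phi = r_p,   with   (Gamma_p)_{ij} = gamma(|i - j|),
                       (r_p)_i = gamma(i),   i,j = 1..p.
Substitute the sample gammas (Toeplitz matrix and right-hand side of size 2):
  Gamma_p = [[5.5224, 1.404], [1.404, 5.5224]]
  r_p     = [1.404, -2.0966]
Written out:
  5.5224 phi_1 + 1.404 phi_2 = 1.404
  1.404 phi_1 + 5.5224 phi_2 = -2.0966
Solve by Cramer's rule:
  det = gamma(0)^2 - gamma(1)^2 = (5.5224)^2 - (1.404)^2 = 30.49690176 - 1.971216 = 28.52568576
  phi_hat_1 = [gamma(1) gamma(0) - gamma(1) gamma(2)] / det = [(1.404)(5.5224) - (1.404)(-2.0966)] / 28.52568576 = 10.697076 / 28.52568576 = 0.375
  phi_hat_2 = [gamma(0) gamma(2) - gamma(1)^2] / det = [(5.5224)(-2.0966) - (1.404)^2] / 28.52568576 = -13.54947984 / 28.52568576 = -0.475
So phi_hat = [0.3750, -0.4750].
Therefore phi_hat_1 = 0.3750.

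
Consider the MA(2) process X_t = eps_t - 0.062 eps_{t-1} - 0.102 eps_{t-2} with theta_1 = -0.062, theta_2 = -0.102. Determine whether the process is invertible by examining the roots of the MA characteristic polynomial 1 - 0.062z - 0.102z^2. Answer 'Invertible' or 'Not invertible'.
\text{Invertible}

The MA(q) characteristic polynomial is P(z) = 1 - 0.062z - 0.102z^2.
Invertibility requires all roots to lie outside the unit circle, i.e. |z| > 1 for every root.
Set 1 + (-0.062) z + (-0.102) z^2 = 0, i.e. a z^2 + b z + c = 0 with a = -0.102, b = -0.062, c = 1.
Discriminant D = b^2 - 4ac = (-0.062)^2 - 4*(-0.102)*1 = 0.003844 - (-0.408) = 0.411844.
D >= 0, so the roots are real: z = (-b +/- sqrt(D)) / (2a) = (0.062 +/- 0.641751) / (-0.204).
  z_1 = (0.062 + 0.641751) / (-0.204) = -3.4498,   |z_1| = 3.4498.
  z_2 = (0.062 - 0.641751) / (-0.204) = 2.8419,   |z_2| = 2.8419.
Moduli of all roots: 3.4498, 2.8419.
All moduli strictly greater than 1? Yes.
Verdict: Invertible.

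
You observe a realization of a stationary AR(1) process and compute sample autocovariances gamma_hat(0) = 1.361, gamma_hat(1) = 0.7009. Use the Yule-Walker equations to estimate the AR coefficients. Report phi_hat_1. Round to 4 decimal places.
\hat\phi_{1} = 0.5150

The Yule-Walker equations for an AR(p) process read, in matrix form,
  Gamma_p phi = r_p,   with   (Gamma_p)_{ij} = gamma(|i - j|),
                       (r_p)_i = gamma(i),   i,j = 1..p.
Substitute the sample gammas (Toeplitz matrix and right-hand side of size 1):
  Gamma_p = [[1.361]]
  r_p     = [0.7009]
With p = 1 this is the single equation gamma(0) phi_1 = gamma(1):
  phi_hat_1 = gamma(1) / gamma(0) = 0.7009 / 1.361 = 0.5150.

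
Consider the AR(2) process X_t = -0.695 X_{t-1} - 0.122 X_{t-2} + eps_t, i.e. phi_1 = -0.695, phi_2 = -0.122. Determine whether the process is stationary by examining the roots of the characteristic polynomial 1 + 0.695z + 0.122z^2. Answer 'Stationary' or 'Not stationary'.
\text{Stationary}

The AR(p) characteristic polynomial is P(z) = 1 + 0.695z + 0.122z^2.
Stationarity requires all roots to lie outside the unit circle, i.e. |z| > 1 for every root.
Set 1 + (0.695) z + (0.122) z^2 = 0, i.e. a z^2 + b z + c = 0 with a = 0.122, b = 0.695, c = 1.
Discriminant D = b^2 - 4ac = (0.695)^2 - 4*(0.122)*1 = 0.483025 - (0.488) = -0.004975.
D < 0, so the roots are the complex-conjugate pair z = (-b +/- i sqrt(-D)) / (2a) = -2.8484 +/- 0.2891i.
For a conjugate pair |z|^2 = z * conj(z) = (product of roots) = c/a = 1/(0.122) = 8.196721, so |z| = sqrt(8.196721) = 2.863 for both roots.
Moduli of all roots: 2.8630, 2.8630.
All moduli strictly greater than 1? Yes.
Verdict: Stationary.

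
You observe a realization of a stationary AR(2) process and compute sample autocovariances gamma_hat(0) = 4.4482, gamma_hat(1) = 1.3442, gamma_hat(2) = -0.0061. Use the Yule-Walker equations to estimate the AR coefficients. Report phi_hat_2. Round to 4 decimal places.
\hat\phi_{2} = -0.1020

The Yule-Walker equations for an AR(p) process read, in matrix form,
  Gamma_p phi = r_p,   with   (Gamma_p)_{ij} = gamma(|i - j|),
                       (r_p)_i = gamma(i),   i,j = 1..p.
Substitute the sample gammas (Toeplitz matrix and right-hand side of size 2):
  Gamma_p = [[4.4482, 1.3442], [1.3442, 4.4482]]
  r_p     = [1.3442, -0.0061]
Written out:
  4.4482 phi_1 + 1.3442 phi_2 = 1.3442
  1.3442 phi_1 + 4.4482 phi_2 = -0.0061
Solve by Cramer's rule:
  det = gamma(0)^2 - gamma(1)^2 = (4.4482)^2 - (1.3442)^2 = 19.78648324 - 1.80687364 = 17.9796096
  phi_hat_1 = [gamma(1) gamma(0) - gamma(1) gamma(2)] / det = [(1.3442)(4.4482) - (1.3442)(-0.0061)] / 17.9796096 = 5.98747006 / 17.9796096 = 0.333
  phi_hat_2 = [gamma(0) gamma(2) - gamma(1)^2] / det = [(4.4482)(-0.0061) - (1.3442)^2] / 17.9796096 = -1.83400766 / 17.9796096 = -0.102
So phi_hat = [0.3330, -0.1020].
Therefore phi_hat_2 = -0.1020.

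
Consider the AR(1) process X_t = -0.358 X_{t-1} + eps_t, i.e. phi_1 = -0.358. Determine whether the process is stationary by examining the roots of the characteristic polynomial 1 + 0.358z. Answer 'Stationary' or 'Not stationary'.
\text{Stationary}

The AR(p) characteristic polynomial is P(z) = 1 + 0.358z.
Stationarity requires all roots to lie outside the unit circle, i.e. |z| > 1 for every root.
This is linear in z: 1 + (0.358) z = 0  =>  z = -1/(0.358) = -2.793296,  |z| = 2.793296.
Moduli of all roots: 2.7933.
All moduli strictly greater than 1? Yes.
Verdict: Stationary.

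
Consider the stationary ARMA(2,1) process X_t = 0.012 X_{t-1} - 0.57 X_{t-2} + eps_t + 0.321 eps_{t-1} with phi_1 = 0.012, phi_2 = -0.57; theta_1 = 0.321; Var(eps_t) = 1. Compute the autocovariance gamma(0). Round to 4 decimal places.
\gamma(0) = 1.6413

Multiply the model equation by X_{t-k} and take expectations. With theta_0 = psi_0 = 1 and psi_j the MA(infinity) weights, this gives
  gamma(k) - sum_i phi_i gamma(k-i) = c_k,
  c_k = sigma^2 * sum_{j=k..q} theta_j psi_{j-k}   (c_k = 0 for k > q),
using gamma(-m) = gamma(m).
psi-weights needed (psi_j = theta_j + sum_i phi_i psi_{j-i}):
  psi_1 = theta_1 + phi_1 = 0.321 + (0.012) = 0.333
Right-hand sides:
  c_0 = sigma^2 (1 + theta_1 psi_1) = 1 * (1 + (0.321)(0.333)) = 1 * 1.106893 = 1.106893
  c_1 = sigma^2 theta_1 = 1 * (0.321) = 0.321
  c_2 = 0
Equations for k = 0, 1, 2 (AR order 2, c_2 = 0):
  (E0) gamma(0) = phi_1 gamma(1) + phi_2 gamma(2) + c_0
  (E1) gamma(1) = phi_1 gamma(0) + phi_2 gamma(1) + c_1
  (E2) gamma(2) = phi_1 gamma(1) + phi_2 gamma(0)
From (E1): gamma(1) = A gamma(0) + B with
  A = phi_1 / (1 - phi_2) = 0.012 / 1.57 = 0.007643,   B = c_1 / (1 - phi_2) = 0.321 / 1.57 = 0.204459.
Insert (E2) into (E0): gamma(0) (1 - phi_2^2) = phi_1 (1 + phi_2) gamma(1) + c_0.
  phi_1 (1 + phi_2) = (0.012)(0.43) = 0.00516,   1 - phi_2^2 = 0.6751.
Replace gamma(1) by A gamma(0) + B and collect gamma(0):
  gamma(0) [0.6751 - (0.00516)(0.007643)] = (0.00516)(0.204459) + 1.106893
  gamma(0) * 0.675061 = 1.107948
  gamma(0) = 1.107948 / 0.675061 = 1.641257.
Therefore gamma(0) = 1.6413 (to 4 decimal places).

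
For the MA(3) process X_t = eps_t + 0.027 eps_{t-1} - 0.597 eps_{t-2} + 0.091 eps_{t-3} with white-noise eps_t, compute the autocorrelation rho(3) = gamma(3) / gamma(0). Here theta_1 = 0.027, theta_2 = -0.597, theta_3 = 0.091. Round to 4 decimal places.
\rho(3) = 0.0666

For an MA(q) process with theta_0 = 1, the autocovariance is
  gamma(k) = sigma^2 * sum_{i=0..q-k} theta_i * theta_{i+k},
and rho(k) = gamma(k) / gamma(0). Sigma^2 cancels.
  numerator   = (1)*(0.091) = 0.091.
  denominator = (1)^2 + (0.027)^2 + (-0.597)^2 + (0.091)^2 = 1.365419.
  rho(3) = 0.091 / 1.365419 = 0.0666.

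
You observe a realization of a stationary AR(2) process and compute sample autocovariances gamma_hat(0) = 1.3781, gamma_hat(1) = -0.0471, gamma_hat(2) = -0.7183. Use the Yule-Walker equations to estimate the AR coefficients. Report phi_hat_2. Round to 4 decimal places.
\hat\phi_{2} = -0.5230

The Yule-Walker equations for an AR(p) process read, in matrix form,
  Gamma_p phi = r_p,   with   (Gamma_p)_{ij} = gamma(|i - j|),
                       (r_p)_i = gamma(i),   i,j = 1..p.
Substitute the sample gammas (Toeplitz matrix and right-hand side of size 2):
  Gamma_p = [[1.3781, -0.0471], [-0.0471, 1.3781]]
  r_p     = [-0.0471, -0.7183]
Written out:
  1.3781 phi_1 - 0.0471 phi_2 = -0.0471
  -0.0471 phi_1 + 1.3781 phi_2 = -0.7183
Solve by Cramer's rule:
  det = gamma(0)^2 - gamma(1)^2 = (1.3781)^2 - (-0.0471)^2 = 1.89915961 - 0.00221841 = 1.8969412
  phi_hat_1 = [gamma(1) gamma(0) - gamma(1) gamma(2)] / det = [(-0.0471)(1.3781) - (-0.0471)(-0.7183)] / 1.8969412 = -0.09874044 / 1.8969412 = -0.0521
  phi_hat_2 = [gamma(0) gamma(2) - gamma(1)^2] / det = [(1.3781)(-0.7183) - (-0.0471)^2] / 1.8969412 = -0.99210764 / 1.8969412 = -0.523
So phi_hat = [-0.0521, -0.5230].
Therefore phi_hat_2 = -0.5230.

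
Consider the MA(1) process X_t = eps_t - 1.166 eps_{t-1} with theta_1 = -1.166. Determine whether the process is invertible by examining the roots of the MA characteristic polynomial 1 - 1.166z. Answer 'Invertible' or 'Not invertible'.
\text{Not invertible}

The MA(q) characteristic polynomial is P(z) = 1 - 1.166z.
Invertibility requires all roots to lie outside the unit circle, i.e. |z| > 1 for every root.
This is linear in z: 1 + (-1.166) z = 0  =>  z = -1/(-1.166) = 0.857633,  |z| = 0.857633.
Moduli of all roots: 0.8576.
All moduli strictly greater than 1? No.
Verdict: Not invertible.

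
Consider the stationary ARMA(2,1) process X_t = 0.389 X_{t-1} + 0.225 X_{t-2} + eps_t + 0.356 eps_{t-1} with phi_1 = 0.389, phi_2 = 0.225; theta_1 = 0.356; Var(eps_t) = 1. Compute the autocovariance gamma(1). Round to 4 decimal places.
\gamma(1) = 1.5083

Multiply the model equation by X_{t-k} and take expectations. With theta_0 = psi_0 = 1 and psi_j the MA(infinity) weights, this gives
  gamma(k) - sum_i phi_i gamma(k-i) = c_k,
  c_k = sigma^2 * sum_{j=k..q} theta_j psi_{j-k}   (c_k = 0 for k > q),
using gamma(-m) = gamma(m).
psi-weights needed (psi_j = theta_j + sum_i phi_i psi_{j-i}):
  psi_1 = theta_1 + phi_1 = 0.356 + (0.389) = 0.745
Right-hand sides:
  c_0 = sigma^2 (1 + theta_1 psi_1) = 1 * (1 + (0.356)(0.745)) = 1 * 1.26522 = 1.26522
  c_1 = sigma^2 theta_1 = 1 * (0.356) = 0.356
  c_2 = 0
Equations for k = 0, 1, 2 (AR order 2, c_2 = 0):
  (E0) gamma(0) = phi_1 gamma(1) + phi_2 gamma(2) + c_0
  (E1) gamma(1) = phi_1 gamma(0) + phi_2 gamma(1) + c_1
  (E2) gamma(2) = phi_1 gamma(1) + phi_2 gamma(0)
From (E1): gamma(1) = A gamma(0) + B with
  A = phi_1 / (1 - phi_2) = 0.389 / 0.775 = 0.501935,   B = c_1 / (1 - phi_2) = 0.356 / 0.775 = 0.459355.
Insert (E2) into (E0): gamma(0) (1 - phi_2^2) = phi_1 (1 + phi_2) gamma(1) + c_0.
  phi_1 (1 + phi_2) = (0.389)(1.225) = 0.476525,   1 - phi_2^2 = 0.949375.
Replace gamma(1) by A gamma(0) + B and collect gamma(0):
  gamma(0) [0.949375 - (0.476525)(0.501935)] = (0.476525)(0.459355) + 1.26522
  gamma(0) * 0.71019 = 1.484114
  gamma(0) = 1.484114 / 0.71019 = 2.089742.
  gamma(1) = A gamma(0) + B = (0.501935)(2.089742) + (0.459355) = 1.50827.
Therefore gamma(1) = 1.5083 (to 4 decimal places).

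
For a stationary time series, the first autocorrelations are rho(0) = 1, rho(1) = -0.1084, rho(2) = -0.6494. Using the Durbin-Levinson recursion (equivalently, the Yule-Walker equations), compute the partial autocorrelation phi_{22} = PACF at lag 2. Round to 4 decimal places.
\phi_{22} = -0.6690

The PACF at lag k is phi_{kk}, the last component of the solution
to the Yule-Walker system G_k phi = r_k where
  (G_k)_{ij} = rho(|i - j|), (r_k)_i = rho(i), i,j = 1..k.
Equivalently, Durbin-Levinson gives phi_{kk} iteratively:
  phi_{11} = rho(1)
  phi_{kk} = [rho(k) - sum_{j=1..k-1} phi_{k-1,j} rho(k-j)]
            / [1 - sum_{j=1..k-1} phi_{k-1,j} rho(j)],
  phi_{k,j} = phi_{k-1,j} - phi_{kk} phi_{k-1,k-j},  j = 1..k-1.
Step k = 1:
  phi_11 = rho(1) = -0.1084.
Step k = 2:
  phi_22 = [rho(2) - phi_11 rho(1)] / [1 - phi_11 rho(1)] = [-0.6494 - (-0.1084)(-0.1084)] / [1 - (-0.1084)(-0.1084)]
         = -0.66115056 / 0.98824944 = -0.669.
Therefore phi_{22} = -0.6690.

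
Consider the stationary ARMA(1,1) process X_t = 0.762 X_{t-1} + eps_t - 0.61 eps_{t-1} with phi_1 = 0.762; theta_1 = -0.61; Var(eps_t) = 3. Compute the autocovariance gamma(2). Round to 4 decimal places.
\gamma(2) = 0.4434

Multiply the model equation by X_{t-k} and take expectations. With theta_0 = psi_0 = 1 and psi_j the MA(infinity) weights, this gives
  gamma(k) - sum_i phi_i gamma(k-i) = c_k,
  c_k = sigma^2 * sum_{j=k..q} theta_j psi_{j-k}   (c_k = 0 for k > q),
using gamma(-m) = gamma(m).
psi-weights needed (psi_j = theta_j + sum_i phi_i psi_{j-i}):
  psi_1 = theta_1 + phi_1 = -0.61 + (0.762) = 0.152
Right-hand sides:
  c_0 = sigma^2 (1 + theta_1 psi_1) = 3 * (1 + (-0.61)(0.152)) = 3 * 0.90728 = 2.72184
  c_1 = sigma^2 theta_1 = 3 * (-0.61) = -1.83
  c_2 = 0
Equations for k = 0 and k = 1 (AR order 1):
  gamma(0) = phi_1 gamma(1) + c_0
  gamma(1) = phi_1 gamma(0) + c_1
Substituting the second into the first: gamma(0) (1 - phi_1^2) = c_0 + phi_1 c_1, so
  gamma(0) = (c_0 + phi_1 c_1) / (1 - phi_1^2) = (2.72184 + (0.762)(-1.83)) / (1 - (0.762)^2) = 1.32738 / 0.419356 = 3.165282.
  gamma(1) = phi_1 gamma(0) + c_1 = (0.762)(3.165282) + (-1.83) = 0.581945.
For k = 2 (> q): gamma(2) = phi_1 gamma(1) = (0.762)(0.581945) = 0.443442.
Therefore gamma(2) = 0.4434 (to 4 decimal places).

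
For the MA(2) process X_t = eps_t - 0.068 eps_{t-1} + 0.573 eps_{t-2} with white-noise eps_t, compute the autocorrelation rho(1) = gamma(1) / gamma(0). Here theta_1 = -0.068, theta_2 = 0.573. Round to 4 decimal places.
\rho(1) = -0.0802

For an MA(q) process with theta_0 = 1, the autocovariance is
  gamma(k) = sigma^2 * sum_{i=0..q-k} theta_i * theta_{i+k},
and rho(k) = gamma(k) / gamma(0). Sigma^2 cancels.
  numerator   = (1)*(-0.068) + (-0.068)*(0.573) = -0.106964.
  denominator = (1)^2 + (-0.068)^2 + (0.573)^2 = 1.332953.
  rho(1) = -0.106964 / 1.332953 = -0.0802.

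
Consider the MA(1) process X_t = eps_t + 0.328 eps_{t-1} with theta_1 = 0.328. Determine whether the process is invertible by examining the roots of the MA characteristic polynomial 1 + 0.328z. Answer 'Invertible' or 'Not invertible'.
\text{Invertible}

The MA(q) characteristic polynomial is P(z) = 1 + 0.328z.
Invertibility requires all roots to lie outside the unit circle, i.e. |z| > 1 for every root.
This is linear in z: 1 + (0.328) z = 0  =>  z = -1/(0.328) = -3.04878,  |z| = 3.04878.
Moduli of all roots: 3.0488.
All moduli strictly greater than 1? Yes.
Verdict: Invertible.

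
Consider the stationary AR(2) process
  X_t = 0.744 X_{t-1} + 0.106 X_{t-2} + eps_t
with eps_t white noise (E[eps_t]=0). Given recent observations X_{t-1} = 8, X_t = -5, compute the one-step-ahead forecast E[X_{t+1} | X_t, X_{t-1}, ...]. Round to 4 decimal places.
E[X_{t+1} \mid \mathcal F_t] = -2.8720

For an AR(p) model X_t = c + sum_i phi_i X_{t-i} + eps_t, the
one-step-ahead conditional mean is
  E[X_{t+1} | X_t, ...] = c + sum_i phi_i X_{t+1-i}.
Substitute known values:
  E[X_{t+1} | ...] = (0.744) * (-5) + (0.106) * (8)
                   = -2.8720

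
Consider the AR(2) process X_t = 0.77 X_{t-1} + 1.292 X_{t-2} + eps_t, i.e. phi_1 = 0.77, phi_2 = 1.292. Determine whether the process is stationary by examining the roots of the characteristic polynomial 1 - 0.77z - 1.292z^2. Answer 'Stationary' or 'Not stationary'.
\text{Not stationary}

The AR(p) characteristic polynomial is P(z) = 1 - 0.77z - 1.292z^2.
Stationarity requires all roots to lie outside the unit circle, i.e. |z| > 1 for every root.
Set 1 + (-0.77) z + (-1.292) z^2 = 0, i.e. a z^2 + b z + c = 0 with a = -1.292, b = -0.77, c = 1.
Discriminant D = b^2 - 4ac = (-0.77)^2 - 4*(-1.292)*1 = 0.5929 - (-5.168) = 5.7609.
D >= 0, so the roots are real: z = (-b +/- sqrt(D)) / (2a) = (0.77 +/- 2.400187) / (-2.584).
  z_1 = (0.77 + 2.400187) / (-2.584) = -1.2269,   |z_1| = 1.2269.
  z_2 = (0.77 - 2.400187) / (-2.584) = 0.6309,   |z_2| = 0.6309.
Moduli of all roots: 1.2269, 0.6309.
All moduli strictly greater than 1? No.
Verdict: Not stationary.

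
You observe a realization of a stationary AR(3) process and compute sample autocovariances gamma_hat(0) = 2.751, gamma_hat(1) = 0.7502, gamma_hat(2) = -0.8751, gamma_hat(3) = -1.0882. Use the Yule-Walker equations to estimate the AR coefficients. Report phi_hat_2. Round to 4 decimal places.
\hat\phi_{2} = -0.3440

The Yule-Walker equations for an AR(p) process read, in matrix form,
  Gamma_p phi = r_p,   with   (Gamma_p)_{ij} = gamma(|i - j|),
                       (r_p)_i = gamma(i),   i,j = 1..p.
Substitute the sample gammas (Toeplitz matrix and right-hand side of size 3):
  Gamma_p = [[2.751, 0.7502, -0.8751], [0.7502, 2.751, 0.7502], [-0.8751, 0.7502, 2.751]]
  r_p     = [0.7502, -0.8751, -1.0882]
Written out (R1..R3):
  (R1) 2.751 phi_1 + 0.7502 phi_2 - 0.8751 phi_3 = 0.7502
  (R2) 0.7502 phi_1 + 2.751 phi_2 + 0.7502 phi_3 = -0.8751
  (R3) -0.8751 phi_1 + 0.7502 phi_2 + 2.751 phi_3 = -1.0882
Gaussian elimination:
  R2 <- R2 - (0.7502/2.751) R1 = R2 - (0.272701) R1:  2.54642 phi_2 + 0.988841 phi_3 = -1.07968
  R3 <- R3 - (-0.8751/2.751) R1 = R3 - (-0.318103) R1:  0.988841 phi_2 + 2.472628 phi_3 = -0.849559
  R3 <- R3 - (0.988841/2.54642) R2 = R3 - (0.388326) R2:  2.088636 phi_3 = -0.430292
Back-substitution:
  phi_hat_3 = -0.430292 / 2.088636 = -0.206016
  phi_hat_2 = (-1.07968 - (0.988841)(-0.206016)) / 2.54642 = -0.343998
  phi_hat_1 = (0.7502 - (0.7502)(-0.343998) - (-0.8751)(-0.206016)) / 2.751 = 0.300975
So phi_hat = [0.3010, -0.3440, -0.2060].
Therefore phi_hat_2 = -0.3440.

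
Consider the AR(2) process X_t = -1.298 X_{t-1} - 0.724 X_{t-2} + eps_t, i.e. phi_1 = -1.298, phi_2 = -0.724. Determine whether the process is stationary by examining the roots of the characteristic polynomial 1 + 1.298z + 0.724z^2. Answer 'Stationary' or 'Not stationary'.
\text{Stationary}

The AR(p) characteristic polynomial is P(z) = 1 + 1.298z + 0.724z^2.
Stationarity requires all roots to lie outside the unit circle, i.e. |z| > 1 for every root.
Set 1 + (1.298) z + (0.724) z^2 = 0, i.e. a z^2 + b z + c = 0 with a = 0.724, b = 1.298, c = 1.
Discriminant D = b^2 - 4ac = (1.298)^2 - 4*(0.724)*1 = 1.684804 - (2.896) = -1.211196.
D < 0, so the roots are the complex-conjugate pair z = (-b +/- i sqrt(-D)) / (2a) = -0.8964 +/- 0.76i.
For a conjugate pair |z|^2 = z * conj(z) = (product of roots) = c/a = 1/(0.724) = 1.381215, so |z| = sqrt(1.381215) = 1.1753 for both roots.
Moduli of all roots: 1.1753, 1.1753.
All moduli strictly greater than 1? Yes.
Verdict: Stationary.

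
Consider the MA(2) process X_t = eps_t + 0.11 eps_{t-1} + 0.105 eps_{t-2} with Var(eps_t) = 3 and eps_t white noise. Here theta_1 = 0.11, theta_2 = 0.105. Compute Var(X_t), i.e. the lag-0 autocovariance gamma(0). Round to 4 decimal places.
\gamma(0) = 3.0694

For an MA(q) process X_t = eps_t + sum_i theta_i eps_{t-i} with
Var(eps_t) = sigma^2, the variance is
  gamma(0) = sigma^2 * (1 + sum_i theta_i^2).
  sum_i theta_i^2 = (0.11)^2 + (0.105)^2 = 0.0121 + 0.011025 = 0.023125.
  gamma(0) = 3 * (1 + 0.023125) = 3 * 1.023125 = 3.069375, which rounds to 3.0694.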